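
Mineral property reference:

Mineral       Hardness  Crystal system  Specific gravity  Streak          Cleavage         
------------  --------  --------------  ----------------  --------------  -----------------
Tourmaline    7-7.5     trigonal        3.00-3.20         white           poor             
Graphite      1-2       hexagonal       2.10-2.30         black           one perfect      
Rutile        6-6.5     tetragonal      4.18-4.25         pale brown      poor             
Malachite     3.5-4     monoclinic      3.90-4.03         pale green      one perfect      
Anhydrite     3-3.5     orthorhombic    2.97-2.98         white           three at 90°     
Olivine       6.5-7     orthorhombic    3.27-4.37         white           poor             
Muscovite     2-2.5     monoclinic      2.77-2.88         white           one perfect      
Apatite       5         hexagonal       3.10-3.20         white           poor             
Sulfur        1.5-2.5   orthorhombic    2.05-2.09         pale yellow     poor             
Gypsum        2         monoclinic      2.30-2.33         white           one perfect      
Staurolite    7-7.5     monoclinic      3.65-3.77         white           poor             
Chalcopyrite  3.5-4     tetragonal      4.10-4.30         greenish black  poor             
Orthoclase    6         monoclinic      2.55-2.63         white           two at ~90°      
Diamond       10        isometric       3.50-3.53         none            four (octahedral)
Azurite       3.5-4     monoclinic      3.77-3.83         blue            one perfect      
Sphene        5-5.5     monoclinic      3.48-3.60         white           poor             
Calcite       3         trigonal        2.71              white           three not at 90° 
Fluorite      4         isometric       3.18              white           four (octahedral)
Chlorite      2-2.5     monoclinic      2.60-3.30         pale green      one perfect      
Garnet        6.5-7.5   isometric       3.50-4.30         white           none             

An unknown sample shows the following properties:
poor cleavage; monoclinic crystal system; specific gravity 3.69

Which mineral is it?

Staurolite

Poor cleavage: Tourmaline, Rutile, Olivine, Apatite, Sulfur, Staurolite, Chalcopyrite, Sphene remain.
Monoclinic crystal system: narrows the field to Staurolite, Sphene.
Specific gravity 3.69 eliminates Sphene.
The only mineral consistent with every observation is Staurolite.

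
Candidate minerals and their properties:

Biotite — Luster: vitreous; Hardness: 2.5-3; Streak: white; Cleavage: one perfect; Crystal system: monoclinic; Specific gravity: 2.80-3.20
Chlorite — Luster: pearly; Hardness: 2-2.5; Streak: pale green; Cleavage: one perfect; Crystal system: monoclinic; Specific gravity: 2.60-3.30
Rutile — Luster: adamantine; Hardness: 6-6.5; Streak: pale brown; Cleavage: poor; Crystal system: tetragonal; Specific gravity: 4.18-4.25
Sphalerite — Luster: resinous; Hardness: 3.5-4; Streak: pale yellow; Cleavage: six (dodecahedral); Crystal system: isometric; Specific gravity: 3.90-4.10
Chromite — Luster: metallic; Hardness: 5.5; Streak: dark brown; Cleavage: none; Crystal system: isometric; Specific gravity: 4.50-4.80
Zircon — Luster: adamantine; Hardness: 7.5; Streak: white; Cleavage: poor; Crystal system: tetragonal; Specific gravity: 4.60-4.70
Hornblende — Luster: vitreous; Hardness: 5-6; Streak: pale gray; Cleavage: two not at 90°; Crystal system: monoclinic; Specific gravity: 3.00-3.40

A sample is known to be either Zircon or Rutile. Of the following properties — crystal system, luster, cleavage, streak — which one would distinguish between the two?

Crystal system: both tetragonal — identical.
Luster: both adamantine — identical.
Cleavage: both poor — identical.
Streak: Zircon white, Rutile pale brown — different.
Of the listed properties, streak is the one that separates them.

streak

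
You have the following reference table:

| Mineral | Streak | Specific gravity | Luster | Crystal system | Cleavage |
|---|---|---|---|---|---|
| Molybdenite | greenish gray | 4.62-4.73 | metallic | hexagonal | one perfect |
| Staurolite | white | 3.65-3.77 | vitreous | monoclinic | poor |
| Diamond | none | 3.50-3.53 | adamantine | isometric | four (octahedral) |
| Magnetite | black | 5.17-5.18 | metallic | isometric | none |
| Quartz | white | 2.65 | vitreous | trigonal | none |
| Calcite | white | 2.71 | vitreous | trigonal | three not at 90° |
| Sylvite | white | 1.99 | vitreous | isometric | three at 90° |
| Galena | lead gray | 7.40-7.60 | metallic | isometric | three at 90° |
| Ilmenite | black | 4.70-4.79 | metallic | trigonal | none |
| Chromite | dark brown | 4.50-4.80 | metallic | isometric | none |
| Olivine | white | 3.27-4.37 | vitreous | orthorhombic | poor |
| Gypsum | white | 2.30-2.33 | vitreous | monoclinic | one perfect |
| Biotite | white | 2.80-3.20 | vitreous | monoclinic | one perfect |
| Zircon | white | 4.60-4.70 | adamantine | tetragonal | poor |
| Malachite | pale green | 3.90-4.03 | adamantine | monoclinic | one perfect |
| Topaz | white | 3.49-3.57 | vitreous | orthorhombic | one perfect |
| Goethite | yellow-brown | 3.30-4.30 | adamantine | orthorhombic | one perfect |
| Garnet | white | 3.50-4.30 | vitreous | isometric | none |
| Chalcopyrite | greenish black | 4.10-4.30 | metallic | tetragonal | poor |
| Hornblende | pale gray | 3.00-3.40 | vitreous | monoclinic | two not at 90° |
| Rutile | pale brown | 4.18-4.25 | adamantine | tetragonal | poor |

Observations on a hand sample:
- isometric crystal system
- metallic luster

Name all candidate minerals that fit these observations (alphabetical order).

Isometric crystal system — leaves Diamond, Magnetite, Sylvite, Galena, Chromite, Garnet.
Metallic luster rules out Diamond, Sylvite, Garnet.
Consistent with every observation: Chromite, Galena, Magnetite.

Chromite, Galena, Magnetite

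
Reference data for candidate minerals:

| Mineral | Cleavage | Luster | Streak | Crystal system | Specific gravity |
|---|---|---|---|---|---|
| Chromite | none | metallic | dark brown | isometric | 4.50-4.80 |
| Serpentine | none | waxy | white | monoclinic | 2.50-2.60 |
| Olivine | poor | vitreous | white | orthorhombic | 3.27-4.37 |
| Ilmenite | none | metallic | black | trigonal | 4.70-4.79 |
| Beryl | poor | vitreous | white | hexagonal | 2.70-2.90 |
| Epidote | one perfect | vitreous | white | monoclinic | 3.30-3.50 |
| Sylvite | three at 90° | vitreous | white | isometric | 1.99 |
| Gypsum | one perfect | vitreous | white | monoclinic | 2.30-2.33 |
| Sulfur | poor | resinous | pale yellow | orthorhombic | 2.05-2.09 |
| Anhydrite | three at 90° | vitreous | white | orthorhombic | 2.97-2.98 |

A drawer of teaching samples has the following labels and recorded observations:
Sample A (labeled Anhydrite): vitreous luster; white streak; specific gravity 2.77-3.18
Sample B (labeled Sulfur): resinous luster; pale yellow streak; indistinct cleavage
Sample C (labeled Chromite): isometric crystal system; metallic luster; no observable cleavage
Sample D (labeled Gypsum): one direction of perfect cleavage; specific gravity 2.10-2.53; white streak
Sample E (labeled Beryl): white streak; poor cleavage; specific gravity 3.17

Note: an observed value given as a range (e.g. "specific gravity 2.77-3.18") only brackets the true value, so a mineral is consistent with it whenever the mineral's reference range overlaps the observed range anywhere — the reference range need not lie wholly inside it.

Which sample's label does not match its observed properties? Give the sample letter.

Sample A: nothing contradicts Anhydrite.
Sample B: nothing contradicts Sulfur.
Sample C: nothing contradicts Chromite.
Sample D: nothing contradicts Gypsum.
Sample E: specific gravity 3.17 is outside the reference for Beryl (SG 2.70-2.90) — mislabeled.
The mislabeled specimen is E.

E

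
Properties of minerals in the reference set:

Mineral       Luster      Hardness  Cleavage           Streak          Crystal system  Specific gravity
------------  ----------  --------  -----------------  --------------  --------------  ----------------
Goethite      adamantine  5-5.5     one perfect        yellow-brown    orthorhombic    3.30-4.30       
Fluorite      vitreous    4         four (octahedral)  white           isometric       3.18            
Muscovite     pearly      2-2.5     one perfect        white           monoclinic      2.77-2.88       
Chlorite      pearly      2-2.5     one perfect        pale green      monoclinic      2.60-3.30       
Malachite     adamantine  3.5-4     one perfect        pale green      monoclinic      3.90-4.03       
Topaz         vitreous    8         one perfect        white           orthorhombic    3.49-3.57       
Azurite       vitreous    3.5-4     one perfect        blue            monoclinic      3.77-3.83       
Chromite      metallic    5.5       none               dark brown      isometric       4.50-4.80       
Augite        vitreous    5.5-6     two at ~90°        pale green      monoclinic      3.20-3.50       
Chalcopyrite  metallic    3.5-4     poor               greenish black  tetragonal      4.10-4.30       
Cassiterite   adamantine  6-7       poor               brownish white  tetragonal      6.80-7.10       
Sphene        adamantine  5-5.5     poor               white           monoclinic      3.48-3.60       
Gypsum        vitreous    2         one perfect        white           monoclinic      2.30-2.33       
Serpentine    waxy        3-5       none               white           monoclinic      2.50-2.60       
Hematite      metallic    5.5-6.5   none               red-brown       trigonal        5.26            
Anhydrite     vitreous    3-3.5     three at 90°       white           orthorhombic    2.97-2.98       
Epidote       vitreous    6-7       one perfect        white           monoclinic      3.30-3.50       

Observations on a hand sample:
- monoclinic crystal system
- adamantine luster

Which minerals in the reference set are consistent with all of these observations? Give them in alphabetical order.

Monoclinic crystal system — only Muscovite, Chlorite, Malachite, Azurite, Augite, Sphene, Gypsum, Serpentine, Epidote remain.
Adamantine luster — only Malachite, Sphene remain.
Consistent with every observation: Malachite, Sphene.

Malachite, Sphene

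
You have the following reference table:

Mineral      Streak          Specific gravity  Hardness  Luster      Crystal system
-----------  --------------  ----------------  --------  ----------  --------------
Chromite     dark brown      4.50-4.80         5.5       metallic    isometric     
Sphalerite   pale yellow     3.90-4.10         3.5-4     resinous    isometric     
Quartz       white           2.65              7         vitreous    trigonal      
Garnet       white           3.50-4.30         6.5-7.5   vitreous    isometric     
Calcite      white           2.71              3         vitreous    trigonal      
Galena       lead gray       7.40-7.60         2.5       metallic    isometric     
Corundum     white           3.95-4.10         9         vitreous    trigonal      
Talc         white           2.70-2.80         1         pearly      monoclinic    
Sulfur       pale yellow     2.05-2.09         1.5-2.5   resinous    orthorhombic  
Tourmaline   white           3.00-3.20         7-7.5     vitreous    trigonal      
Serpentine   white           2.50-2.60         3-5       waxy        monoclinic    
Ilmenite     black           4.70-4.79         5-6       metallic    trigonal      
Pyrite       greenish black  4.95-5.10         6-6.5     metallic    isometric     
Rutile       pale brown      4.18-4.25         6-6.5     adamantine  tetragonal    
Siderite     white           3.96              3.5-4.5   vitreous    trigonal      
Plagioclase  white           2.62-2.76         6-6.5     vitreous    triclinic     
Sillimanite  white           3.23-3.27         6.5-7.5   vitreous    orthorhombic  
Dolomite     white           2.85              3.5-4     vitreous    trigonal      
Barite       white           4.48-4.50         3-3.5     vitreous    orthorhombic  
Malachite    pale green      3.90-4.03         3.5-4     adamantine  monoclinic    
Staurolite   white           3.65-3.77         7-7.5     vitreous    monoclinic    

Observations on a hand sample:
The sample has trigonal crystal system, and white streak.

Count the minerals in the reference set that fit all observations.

6

Trigonal crystal system: Quartz, Calcite, Corundum, Tourmaline, Ilmenite, Siderite, Dolomite remain.
White streak eliminates Ilmenite.
Remaining candidates: Calcite, Corundum, Dolomite, Quartz, Siderite, Tourmaline.
That is 6 minerals.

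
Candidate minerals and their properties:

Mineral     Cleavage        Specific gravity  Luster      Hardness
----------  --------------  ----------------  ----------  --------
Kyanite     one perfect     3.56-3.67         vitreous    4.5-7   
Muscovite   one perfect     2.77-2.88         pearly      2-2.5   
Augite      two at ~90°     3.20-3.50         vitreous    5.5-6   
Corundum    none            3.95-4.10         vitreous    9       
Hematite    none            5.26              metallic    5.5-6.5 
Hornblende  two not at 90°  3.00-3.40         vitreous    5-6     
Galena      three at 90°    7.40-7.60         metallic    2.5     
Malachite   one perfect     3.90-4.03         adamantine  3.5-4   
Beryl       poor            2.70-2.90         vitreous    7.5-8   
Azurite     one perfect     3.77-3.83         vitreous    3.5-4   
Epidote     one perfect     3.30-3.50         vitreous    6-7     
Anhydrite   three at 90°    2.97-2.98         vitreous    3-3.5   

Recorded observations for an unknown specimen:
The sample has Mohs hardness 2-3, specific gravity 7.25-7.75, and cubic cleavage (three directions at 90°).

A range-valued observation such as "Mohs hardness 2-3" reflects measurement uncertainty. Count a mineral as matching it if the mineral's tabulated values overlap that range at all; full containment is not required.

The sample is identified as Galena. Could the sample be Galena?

Mohs hardness 2-3 — is consistent with Galena (hardness 2.5).
Specific gravity 7.25-7.75 — is consistent with Galena (SG 7.40-7.60).
Cubic cleavage (three directions at 90°) — is consistent with Galena (cleavage three at 90°).
Nothing contradicts Galena.

Consistent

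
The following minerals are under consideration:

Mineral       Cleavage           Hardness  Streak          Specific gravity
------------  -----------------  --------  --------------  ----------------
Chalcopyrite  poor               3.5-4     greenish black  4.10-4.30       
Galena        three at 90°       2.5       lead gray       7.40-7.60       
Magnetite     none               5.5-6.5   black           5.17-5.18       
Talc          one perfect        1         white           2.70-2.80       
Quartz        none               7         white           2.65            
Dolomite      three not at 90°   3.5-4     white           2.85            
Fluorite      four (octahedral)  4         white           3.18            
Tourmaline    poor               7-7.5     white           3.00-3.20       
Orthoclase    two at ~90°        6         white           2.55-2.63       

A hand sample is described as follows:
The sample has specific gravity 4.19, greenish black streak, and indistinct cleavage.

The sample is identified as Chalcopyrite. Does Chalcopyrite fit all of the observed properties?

Yes

Specific gravity 4.19 — fits Chalcopyrite (SG 4.10-4.30).
Greenish black streak — fits Chalcopyrite (greenish black streak).
Indistinct cleavage — fits Chalcopyrite (cleavage poor).
Nothing contradicts Chalcopyrite.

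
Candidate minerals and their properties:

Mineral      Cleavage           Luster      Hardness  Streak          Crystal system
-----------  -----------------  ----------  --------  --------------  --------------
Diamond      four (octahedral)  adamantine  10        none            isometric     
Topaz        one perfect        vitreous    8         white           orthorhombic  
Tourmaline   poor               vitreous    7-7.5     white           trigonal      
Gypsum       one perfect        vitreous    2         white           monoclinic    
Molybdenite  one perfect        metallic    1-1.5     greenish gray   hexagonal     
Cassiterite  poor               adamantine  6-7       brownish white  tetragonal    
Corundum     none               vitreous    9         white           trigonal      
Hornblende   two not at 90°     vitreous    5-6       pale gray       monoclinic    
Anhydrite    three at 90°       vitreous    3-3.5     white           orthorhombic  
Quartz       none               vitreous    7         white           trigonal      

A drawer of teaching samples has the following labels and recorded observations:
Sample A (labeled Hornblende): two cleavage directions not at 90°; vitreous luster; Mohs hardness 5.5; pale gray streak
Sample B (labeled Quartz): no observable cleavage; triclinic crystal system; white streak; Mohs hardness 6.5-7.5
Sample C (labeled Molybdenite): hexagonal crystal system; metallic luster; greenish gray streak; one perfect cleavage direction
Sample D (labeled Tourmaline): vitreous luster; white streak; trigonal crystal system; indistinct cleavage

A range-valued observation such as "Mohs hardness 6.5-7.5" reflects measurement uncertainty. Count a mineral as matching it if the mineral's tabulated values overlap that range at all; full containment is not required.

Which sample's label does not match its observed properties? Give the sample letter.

Sample A: every observation is compatible with the reference values for Hornblende.
Sample B: Quartz has trigonal system, but the record shows triclinic crystal system — this label is wrong.
Sample C: every observation is compatible with the reference values for Molybdenite.
Sample D: every observation is compatible with the reference values for Tourmaline.
Sample B is the mislabeled one.

B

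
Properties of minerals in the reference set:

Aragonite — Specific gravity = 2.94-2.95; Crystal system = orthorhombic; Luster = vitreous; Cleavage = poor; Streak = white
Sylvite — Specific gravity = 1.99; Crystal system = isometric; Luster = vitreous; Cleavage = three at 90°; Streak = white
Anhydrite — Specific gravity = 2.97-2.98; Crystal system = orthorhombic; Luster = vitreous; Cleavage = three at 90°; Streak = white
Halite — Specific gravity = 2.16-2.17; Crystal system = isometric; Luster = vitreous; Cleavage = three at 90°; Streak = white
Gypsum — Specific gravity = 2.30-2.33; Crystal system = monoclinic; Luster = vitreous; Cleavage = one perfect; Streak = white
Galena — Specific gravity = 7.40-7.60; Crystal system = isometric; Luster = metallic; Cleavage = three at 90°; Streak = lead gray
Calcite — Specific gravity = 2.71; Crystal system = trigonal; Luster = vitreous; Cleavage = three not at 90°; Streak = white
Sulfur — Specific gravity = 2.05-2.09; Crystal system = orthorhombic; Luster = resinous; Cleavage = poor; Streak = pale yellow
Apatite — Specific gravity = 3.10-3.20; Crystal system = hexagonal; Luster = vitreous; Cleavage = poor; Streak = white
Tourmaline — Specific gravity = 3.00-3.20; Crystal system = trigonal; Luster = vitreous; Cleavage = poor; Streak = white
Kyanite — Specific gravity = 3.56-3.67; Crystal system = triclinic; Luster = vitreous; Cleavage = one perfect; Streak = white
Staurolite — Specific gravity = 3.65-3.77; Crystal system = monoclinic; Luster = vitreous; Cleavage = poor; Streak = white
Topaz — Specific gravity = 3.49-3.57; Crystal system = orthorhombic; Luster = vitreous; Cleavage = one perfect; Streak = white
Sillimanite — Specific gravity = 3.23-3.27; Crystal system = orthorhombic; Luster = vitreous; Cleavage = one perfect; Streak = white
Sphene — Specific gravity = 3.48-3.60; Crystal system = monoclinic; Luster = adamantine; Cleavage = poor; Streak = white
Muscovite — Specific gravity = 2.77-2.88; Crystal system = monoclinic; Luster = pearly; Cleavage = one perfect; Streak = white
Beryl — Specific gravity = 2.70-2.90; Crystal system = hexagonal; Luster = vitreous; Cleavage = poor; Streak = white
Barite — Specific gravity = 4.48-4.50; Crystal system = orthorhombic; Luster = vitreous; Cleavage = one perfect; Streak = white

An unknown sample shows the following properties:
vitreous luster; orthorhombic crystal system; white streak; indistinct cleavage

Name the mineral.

Vitreous luster excludes Galena, Sulfur, Sphene, Muscovite.
Orthorhombic crystal system — only Aragonite, Anhydrite, Topaz, Sillimanite, Barite remain.
White streak — all remaining candidates fit.
Indistinct cleavage — Aragonite remains.
Only Aragonite satisfies all observations.

Aragonite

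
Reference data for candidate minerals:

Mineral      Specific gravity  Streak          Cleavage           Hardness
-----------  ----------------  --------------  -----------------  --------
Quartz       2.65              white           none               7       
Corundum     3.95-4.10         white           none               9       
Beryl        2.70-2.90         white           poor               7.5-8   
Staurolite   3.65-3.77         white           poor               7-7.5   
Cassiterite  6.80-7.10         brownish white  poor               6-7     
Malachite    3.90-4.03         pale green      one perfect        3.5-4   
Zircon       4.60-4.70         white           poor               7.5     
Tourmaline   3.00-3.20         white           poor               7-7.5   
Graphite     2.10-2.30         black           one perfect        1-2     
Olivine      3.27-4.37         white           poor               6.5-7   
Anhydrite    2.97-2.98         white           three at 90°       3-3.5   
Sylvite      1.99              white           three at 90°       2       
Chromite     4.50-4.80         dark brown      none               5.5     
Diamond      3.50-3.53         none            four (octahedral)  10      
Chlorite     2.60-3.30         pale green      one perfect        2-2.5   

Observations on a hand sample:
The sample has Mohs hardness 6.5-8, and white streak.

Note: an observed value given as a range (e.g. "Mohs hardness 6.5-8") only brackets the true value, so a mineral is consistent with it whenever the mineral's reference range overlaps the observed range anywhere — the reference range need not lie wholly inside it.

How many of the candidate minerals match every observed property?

Mohs hardness 6.5-8 — Quartz, Beryl, Staurolite, Cassiterite, Zircon, Tourmaline, Olivine remain.
White streak rules out Cassiterite.
The minerals that satisfy all observations are Beryl, Olivine, Quartz, Staurolite, Tourmaline, Zircon.
That is 6 minerals.

6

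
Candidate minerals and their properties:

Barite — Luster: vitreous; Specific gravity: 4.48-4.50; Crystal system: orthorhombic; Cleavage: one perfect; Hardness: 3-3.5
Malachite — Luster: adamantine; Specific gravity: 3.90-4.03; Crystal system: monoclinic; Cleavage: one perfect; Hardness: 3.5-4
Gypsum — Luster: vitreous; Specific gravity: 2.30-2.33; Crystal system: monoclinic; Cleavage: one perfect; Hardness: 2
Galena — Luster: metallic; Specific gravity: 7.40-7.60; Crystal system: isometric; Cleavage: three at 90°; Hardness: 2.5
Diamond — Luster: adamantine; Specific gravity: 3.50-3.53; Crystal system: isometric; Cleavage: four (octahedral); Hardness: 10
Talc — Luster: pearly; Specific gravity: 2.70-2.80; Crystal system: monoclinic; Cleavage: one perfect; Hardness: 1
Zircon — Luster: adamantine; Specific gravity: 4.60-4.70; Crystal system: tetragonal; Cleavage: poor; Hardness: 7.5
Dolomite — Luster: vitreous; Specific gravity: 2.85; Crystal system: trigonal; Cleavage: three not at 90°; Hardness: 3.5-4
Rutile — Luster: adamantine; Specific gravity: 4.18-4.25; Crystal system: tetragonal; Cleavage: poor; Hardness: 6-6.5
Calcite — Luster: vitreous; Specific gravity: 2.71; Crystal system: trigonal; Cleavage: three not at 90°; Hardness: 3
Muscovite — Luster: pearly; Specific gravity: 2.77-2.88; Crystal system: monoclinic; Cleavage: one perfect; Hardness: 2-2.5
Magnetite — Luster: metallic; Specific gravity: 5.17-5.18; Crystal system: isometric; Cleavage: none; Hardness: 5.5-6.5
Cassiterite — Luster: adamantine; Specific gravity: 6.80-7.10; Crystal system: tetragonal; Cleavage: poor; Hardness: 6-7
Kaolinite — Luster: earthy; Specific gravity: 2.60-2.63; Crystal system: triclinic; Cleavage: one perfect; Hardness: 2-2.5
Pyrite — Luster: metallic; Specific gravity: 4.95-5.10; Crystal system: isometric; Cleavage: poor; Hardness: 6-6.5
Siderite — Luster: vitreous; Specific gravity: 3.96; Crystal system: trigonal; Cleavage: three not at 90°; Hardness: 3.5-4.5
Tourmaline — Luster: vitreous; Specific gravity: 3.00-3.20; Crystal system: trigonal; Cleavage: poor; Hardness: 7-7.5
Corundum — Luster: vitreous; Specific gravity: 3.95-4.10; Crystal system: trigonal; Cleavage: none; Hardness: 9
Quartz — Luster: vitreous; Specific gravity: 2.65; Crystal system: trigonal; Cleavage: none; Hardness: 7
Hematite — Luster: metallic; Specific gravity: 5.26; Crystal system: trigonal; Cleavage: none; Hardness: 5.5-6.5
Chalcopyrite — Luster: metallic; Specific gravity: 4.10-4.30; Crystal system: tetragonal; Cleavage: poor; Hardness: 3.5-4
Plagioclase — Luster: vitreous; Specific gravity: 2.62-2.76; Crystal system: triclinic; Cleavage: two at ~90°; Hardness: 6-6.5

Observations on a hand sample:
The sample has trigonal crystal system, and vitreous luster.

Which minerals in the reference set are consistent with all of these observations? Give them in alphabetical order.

Trigonal crystal system — leaves Dolomite, Calcite, Siderite, Tourmaline, Corundum, Quartz, Hematite.
Vitreous luster eliminates Hematite.
Consistent with every observation: Calcite, Corundum, Dolomite, Quartz, Siderite, Tourmaline.

Calcite, Corundum, Dolomite, Quartz, Siderite, Tourmaline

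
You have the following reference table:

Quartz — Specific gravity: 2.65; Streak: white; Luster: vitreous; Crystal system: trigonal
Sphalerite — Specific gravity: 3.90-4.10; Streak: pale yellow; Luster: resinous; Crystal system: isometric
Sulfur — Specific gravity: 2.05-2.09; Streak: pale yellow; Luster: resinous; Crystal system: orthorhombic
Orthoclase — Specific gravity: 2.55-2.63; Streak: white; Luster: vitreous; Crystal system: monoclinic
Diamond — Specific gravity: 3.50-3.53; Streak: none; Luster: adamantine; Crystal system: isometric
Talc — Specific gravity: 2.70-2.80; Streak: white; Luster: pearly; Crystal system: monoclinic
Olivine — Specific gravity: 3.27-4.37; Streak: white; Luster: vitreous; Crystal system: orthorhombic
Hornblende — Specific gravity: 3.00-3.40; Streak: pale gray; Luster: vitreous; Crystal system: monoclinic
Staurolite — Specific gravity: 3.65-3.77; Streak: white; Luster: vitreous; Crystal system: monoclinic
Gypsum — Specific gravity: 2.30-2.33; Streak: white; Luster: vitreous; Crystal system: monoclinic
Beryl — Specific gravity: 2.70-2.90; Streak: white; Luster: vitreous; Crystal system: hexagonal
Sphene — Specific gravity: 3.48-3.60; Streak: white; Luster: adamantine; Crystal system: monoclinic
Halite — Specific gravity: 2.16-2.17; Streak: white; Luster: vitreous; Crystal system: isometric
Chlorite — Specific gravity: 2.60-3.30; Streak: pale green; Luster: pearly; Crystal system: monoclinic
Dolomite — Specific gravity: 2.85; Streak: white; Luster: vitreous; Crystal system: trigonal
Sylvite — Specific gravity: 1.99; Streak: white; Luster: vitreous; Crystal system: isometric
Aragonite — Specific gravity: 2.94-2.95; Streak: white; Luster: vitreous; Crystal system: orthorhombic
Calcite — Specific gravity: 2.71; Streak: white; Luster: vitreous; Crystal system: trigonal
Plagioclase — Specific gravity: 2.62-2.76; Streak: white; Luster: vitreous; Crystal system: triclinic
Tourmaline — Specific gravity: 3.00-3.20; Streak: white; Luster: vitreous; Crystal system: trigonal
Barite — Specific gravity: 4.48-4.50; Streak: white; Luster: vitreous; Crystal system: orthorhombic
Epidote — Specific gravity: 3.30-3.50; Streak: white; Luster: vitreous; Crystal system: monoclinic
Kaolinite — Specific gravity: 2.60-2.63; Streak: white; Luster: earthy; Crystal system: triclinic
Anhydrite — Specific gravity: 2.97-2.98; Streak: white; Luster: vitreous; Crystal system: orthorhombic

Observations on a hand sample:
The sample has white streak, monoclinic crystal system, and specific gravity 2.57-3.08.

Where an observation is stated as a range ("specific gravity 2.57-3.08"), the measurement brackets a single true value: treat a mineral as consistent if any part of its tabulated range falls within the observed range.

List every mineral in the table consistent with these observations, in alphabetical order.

Orthoclase, Talc

White streak excludes Sphalerite, Sulfur, Diamond, Hornblende, Chlorite.
Monoclinic crystal system — leaves Orthoclase, Talc, Staurolite, Gypsum, Sphene, Epidote.
Specific gravity 2.57-3.08 — leaves Orthoclase, Talc.
Consistent with every observation: Orthoclase, Talc.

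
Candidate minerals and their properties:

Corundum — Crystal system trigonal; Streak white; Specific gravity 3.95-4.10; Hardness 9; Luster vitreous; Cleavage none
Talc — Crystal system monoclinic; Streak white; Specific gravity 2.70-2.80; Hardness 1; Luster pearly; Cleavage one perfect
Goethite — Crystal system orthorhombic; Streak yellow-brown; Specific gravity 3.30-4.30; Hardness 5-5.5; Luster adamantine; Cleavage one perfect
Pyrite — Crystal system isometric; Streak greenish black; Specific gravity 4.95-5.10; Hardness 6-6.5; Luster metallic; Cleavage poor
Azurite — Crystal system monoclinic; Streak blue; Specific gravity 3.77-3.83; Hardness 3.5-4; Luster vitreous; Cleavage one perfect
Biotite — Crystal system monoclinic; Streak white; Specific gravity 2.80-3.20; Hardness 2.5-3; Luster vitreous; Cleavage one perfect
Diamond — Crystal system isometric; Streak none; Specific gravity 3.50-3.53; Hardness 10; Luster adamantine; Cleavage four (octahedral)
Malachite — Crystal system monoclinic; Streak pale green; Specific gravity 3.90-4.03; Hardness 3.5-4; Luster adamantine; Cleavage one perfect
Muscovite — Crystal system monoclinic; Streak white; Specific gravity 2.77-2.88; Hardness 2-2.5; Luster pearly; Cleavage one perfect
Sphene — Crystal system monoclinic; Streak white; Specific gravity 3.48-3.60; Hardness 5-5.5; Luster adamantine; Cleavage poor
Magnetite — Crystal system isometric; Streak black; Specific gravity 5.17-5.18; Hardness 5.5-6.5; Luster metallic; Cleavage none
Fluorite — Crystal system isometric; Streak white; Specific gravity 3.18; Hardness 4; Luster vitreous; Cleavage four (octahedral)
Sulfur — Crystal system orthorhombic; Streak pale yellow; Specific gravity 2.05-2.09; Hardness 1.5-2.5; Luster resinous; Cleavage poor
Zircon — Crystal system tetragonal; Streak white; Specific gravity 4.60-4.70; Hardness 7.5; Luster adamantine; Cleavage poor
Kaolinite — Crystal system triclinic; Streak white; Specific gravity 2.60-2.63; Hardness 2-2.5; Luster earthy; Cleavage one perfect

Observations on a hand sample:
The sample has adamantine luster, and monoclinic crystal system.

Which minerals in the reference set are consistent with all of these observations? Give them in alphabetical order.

Adamantine luster: leaves Goethite, Diamond, Malachite, Sphene, Zircon.
Monoclinic crystal system: leaves Malachite, Sphene.
The minerals that satisfy all observations are Malachite, Sphene.

Malachite, Sphene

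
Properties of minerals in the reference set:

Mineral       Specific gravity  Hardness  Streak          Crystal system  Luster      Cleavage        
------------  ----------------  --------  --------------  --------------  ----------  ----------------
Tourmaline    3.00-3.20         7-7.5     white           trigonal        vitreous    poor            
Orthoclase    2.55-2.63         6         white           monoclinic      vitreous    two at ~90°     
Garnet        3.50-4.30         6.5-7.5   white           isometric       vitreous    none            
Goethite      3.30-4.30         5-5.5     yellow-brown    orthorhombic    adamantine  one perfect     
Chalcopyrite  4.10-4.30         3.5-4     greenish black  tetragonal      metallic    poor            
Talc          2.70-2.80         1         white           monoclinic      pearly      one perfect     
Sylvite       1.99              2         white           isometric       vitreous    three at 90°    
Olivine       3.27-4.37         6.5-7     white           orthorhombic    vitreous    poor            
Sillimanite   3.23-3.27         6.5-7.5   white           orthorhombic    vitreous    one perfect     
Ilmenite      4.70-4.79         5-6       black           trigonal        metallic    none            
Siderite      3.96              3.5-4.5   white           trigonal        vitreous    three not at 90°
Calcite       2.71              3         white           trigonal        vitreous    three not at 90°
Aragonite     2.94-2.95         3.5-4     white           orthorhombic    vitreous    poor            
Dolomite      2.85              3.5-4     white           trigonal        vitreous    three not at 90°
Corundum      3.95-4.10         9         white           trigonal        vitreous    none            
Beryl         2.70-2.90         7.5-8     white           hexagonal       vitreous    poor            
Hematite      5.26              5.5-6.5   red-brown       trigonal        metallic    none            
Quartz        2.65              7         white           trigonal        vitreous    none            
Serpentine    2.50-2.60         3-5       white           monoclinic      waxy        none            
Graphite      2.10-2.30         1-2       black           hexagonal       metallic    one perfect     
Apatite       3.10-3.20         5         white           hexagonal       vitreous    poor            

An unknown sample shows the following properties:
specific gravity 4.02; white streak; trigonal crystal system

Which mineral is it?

Specific gravity 4.02: Garnet, Goethite, Olivine, Corundum remain.
White streak is inconsistent with Goethite.
Trigonal crystal system: narrows the field to Corundum.
The only mineral consistent with every observation is Corundum.

Corundum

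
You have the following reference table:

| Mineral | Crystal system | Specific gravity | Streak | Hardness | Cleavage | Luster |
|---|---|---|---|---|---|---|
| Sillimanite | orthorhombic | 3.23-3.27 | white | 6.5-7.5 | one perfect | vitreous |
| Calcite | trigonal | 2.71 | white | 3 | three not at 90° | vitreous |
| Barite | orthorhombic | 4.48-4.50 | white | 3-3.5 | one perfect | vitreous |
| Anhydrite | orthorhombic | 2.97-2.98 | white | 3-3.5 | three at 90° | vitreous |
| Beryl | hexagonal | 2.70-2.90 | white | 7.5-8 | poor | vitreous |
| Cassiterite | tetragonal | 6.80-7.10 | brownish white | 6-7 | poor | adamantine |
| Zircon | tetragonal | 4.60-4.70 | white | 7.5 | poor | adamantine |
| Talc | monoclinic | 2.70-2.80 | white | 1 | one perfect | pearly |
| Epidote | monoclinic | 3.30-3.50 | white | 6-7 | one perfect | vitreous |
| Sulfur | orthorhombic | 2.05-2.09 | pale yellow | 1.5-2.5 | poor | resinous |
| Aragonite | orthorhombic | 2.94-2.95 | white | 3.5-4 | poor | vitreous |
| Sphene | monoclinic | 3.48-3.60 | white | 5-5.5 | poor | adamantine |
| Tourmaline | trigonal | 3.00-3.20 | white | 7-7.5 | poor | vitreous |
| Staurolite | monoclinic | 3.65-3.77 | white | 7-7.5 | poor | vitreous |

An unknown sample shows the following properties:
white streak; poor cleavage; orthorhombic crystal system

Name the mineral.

White streak rules out Cassiterite, Sulfur.
Poor cleavage excludes Sillimanite, Calcite, Barite, Anhydrite, Talc, Epidote.
Orthorhombic crystal system: Aragonite remains.
The only mineral consistent with every observation is Aragonite.

Aragonite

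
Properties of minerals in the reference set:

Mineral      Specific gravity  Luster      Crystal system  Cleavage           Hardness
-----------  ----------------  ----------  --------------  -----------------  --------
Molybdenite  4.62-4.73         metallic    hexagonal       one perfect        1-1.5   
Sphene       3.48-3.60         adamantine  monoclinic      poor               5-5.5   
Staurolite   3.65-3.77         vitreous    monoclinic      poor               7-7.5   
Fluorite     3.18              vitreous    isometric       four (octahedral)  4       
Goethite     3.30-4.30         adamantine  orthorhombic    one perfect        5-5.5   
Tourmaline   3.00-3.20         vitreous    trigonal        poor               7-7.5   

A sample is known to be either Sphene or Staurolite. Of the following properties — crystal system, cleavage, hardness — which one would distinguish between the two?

hardness

Crystal system: both monoclinic — identical.
Cleavage: both poor — identical.
Hardness: Sphene 5-5.5, Staurolite 7-7.5 — distinct.
Only hardness differs between Sphene and Staurolite among the listed tests.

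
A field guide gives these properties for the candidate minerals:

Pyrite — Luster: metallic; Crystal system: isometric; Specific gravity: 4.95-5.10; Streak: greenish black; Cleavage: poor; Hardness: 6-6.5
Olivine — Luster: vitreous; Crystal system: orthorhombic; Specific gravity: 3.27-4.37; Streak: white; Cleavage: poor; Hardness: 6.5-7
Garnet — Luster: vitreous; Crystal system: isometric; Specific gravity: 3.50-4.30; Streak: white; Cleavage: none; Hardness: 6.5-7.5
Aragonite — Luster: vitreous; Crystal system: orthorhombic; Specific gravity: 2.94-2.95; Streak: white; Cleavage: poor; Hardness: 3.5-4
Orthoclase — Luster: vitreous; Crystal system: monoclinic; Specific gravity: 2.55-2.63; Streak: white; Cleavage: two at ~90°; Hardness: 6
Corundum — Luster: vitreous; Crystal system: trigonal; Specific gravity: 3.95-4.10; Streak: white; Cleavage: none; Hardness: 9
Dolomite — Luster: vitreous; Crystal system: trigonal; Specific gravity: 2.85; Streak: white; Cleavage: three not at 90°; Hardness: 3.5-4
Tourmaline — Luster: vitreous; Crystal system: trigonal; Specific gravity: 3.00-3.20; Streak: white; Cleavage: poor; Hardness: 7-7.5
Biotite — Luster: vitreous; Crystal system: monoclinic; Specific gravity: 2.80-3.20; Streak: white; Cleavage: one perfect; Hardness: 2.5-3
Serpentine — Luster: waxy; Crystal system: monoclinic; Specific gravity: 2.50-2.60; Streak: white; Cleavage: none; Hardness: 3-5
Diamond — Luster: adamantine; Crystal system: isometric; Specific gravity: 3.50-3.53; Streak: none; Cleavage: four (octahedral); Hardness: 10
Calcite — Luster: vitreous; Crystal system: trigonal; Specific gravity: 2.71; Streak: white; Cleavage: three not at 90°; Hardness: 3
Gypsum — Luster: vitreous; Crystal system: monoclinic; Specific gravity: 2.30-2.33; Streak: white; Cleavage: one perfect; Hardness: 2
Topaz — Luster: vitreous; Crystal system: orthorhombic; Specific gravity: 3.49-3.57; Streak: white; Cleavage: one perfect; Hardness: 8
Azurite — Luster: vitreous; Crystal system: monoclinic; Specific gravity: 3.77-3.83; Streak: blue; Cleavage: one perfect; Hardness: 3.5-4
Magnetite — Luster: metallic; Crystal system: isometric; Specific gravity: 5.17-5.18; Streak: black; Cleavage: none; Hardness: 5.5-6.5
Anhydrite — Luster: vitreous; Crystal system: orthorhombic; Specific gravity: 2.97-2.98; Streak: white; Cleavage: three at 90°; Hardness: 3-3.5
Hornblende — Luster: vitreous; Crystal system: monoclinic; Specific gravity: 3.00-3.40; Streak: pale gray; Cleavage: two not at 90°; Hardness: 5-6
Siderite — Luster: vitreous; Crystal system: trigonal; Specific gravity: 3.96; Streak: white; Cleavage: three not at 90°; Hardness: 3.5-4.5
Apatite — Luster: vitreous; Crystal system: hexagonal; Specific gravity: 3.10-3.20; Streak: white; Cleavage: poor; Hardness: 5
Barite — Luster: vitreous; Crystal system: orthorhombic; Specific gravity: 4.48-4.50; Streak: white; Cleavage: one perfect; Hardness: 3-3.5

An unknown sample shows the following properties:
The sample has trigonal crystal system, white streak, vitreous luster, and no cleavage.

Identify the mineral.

Trigonal crystal system: only Corundum, Dolomite, Tourmaline, Calcite, Siderite remain.
White streak: consistent with all remaining minerals.
Vitreous luster: consistent with all remaining minerals.
No cleavage: leaves Corundum.
The only mineral consistent with every observation is Corundum.

Corundum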